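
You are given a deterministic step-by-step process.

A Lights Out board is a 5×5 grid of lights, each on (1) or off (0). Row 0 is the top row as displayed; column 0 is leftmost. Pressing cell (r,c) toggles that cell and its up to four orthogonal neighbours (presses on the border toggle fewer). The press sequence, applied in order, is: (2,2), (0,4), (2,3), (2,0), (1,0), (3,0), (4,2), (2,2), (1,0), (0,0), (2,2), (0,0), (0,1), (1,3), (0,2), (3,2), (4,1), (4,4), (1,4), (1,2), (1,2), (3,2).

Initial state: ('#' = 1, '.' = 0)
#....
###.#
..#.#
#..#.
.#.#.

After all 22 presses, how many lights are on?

t=0: #....
###.#
..#.#
#..#.
.#.#.
t=1: #....
##..#
.#.##
#.##.
.#.#.
t=2: #..##
##...
.#.##
#.##.
.#.#.
t=3: #..##
##.#.
.##..
#.#..
.#.#.
t=4: #..##
.#.#.
#.#..
..#..
.#.#.
t=5: ...##
#..#.
..#..
..#..
.#.#.
t=6: ...##
#..#.
#.#..
###..
##.#.
t=7: ...##
#..#.
#.#..
##...
#.#..
t=8: ...##
#.##.
##.#.
###..
#.#..
t=9: #..##
.###.
.#.#.
###..
#.#..
t=10: .#.##
####.
.#.#.
###..
#.#..
t=11: .#.##
##.#.
..#..
##...
#.#..
t=12: #..##
.#.#.
..#..
##...
#.#..
t=13: .####
...#.
..#..
##...
#.#..
t=14: .##.#
..#.#
..##.
##...
#.#..
t=15: ...##
....#
..##.
##...
#.#..
t=16: ...##
....#
...#.
#.##.
#....
t=17: ...##
....#
...#.
####.
.##..
t=18: ...##
....#
...#.
#####
.####
t=19: ...#.
...#.
...##
#####
.####
t=20: ..##.
.##..
..###
#####
.####
t=21: ...#.
...#.
...##
#####
.####
t=22: ...#.
...#.
..###
#...#
.#.##

10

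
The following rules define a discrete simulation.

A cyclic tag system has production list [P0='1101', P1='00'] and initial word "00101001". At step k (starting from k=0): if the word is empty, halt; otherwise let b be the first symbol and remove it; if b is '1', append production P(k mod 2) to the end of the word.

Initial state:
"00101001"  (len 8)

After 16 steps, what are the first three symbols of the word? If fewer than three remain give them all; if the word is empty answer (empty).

001

0) "00101001"  (len 8)
1) "0101001"  (len 7)
2) "101001"  (len 6)
3) "010011101"  (len 9)
4) "10011101"  (len 8)
5) "00111011101"  (len 11)
6) "0111011101"  (len 10)
7) "111011101"  (len 9)
8) "1101110100"  (len 10)
9) "1011101001101"  (len 13)
10) "01110100110100"  (len 14)
11) "1110100110100"  (len 13)
12) "11010011010000"  (len 14)
13) "10100110100001101"  (len 17)
14) "010011010000110100"  (len 18)
15) "10011010000110100"  (len 17)
16) "001101000011010000"  (len 18)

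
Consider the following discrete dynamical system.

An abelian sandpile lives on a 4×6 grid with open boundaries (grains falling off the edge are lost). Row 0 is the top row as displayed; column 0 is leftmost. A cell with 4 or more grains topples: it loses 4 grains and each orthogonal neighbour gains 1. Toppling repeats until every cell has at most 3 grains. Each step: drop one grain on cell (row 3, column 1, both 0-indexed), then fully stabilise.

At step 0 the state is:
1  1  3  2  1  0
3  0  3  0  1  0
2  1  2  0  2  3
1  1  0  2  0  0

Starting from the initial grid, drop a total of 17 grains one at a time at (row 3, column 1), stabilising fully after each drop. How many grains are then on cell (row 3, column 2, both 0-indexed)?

gen 0: 1  1  3  2  1  0
3  0  3  0  1  0
2  1  2  0  2  3
1  1  0  2  0  0
gen 1: 1  1  3  2  1  0
3  0  3  0  1  0
2  1  2  0  2  3
1  2  0  2  0  0
gen 2: 1  1  3  2  1  0
3  0  3  0  1  0
2  1  2  0  2  3
1  3  0  2  0  0
gen 3: 1  1  3  2  1  0
3  0  3  0  1  0
2  2  2  0  2  3
2  0  1  2  0  0
gen 4: 1  1  3  2  1  0
3  0  3  0  1  0
2  2  2  0  2  3
2  1  1  2  0  0
gen 5: 1  1  3  2  1  0
3  0  3  0  1  0
2  2  2  0  2  3
2  2  1  2  0  0
gen 6: 1  1  3  2  1  0
3  0  3  0  1  0
2  2  2  0  2  3
2  3  1  2  0  0
gen 7: 1  1  3  2  1  0
3  0  3  0  1  0
2  3  2  0  2  3
3  0  2  2  0  0
gen 8: 1  1  3  2  1  0
3  0  3  0  1  0
2  3  2  0  2  3
3  1  2  2  0  0
gen 9: 1  1  3  2  1  0
3  0  3  0  1  0
2  3  2  0  2  3
3  2  2  2  0  0
gen 10: 1  1  3  2  1  0
3  0  3  0  1  0
2  3  2  0  2  3
3  3  2  2  0  0
gen 11: 2  1  3  2  1  0
0  2  3  0  1  0
1  1  3  0  2  3
1  2  3  2  0  0
gen 12: 2  1  3  2  1  0
0  2  3  0  1  0
1  1  3  0  2  3
1  3  3  2  0  0
gen 13: 2  2  0  3  1  0
0  3  1  1  1  0
1  3  1  1  2  3
2  1  1  3  0  0
gen 14: 2  2  0  3  1  0
0  3  1  1  1  0
1  3  1  1  2  3
2  2  1  3  0  0
gen 15: 2  2  0  3  1  0
0  3  1  1  1  0
1  3  1  1  2  3
2  3  1  3  0  0
gen 16: 2  3  0  3  1  0
1  0  2  1  1  0
2  1  2  1  2  3
3  1  2  3  0  0
gen 17: 2  3  0  3  1  0
1  0  2  1  1  0
2  1  2  1  2  3
3  2  2  3  0  0

2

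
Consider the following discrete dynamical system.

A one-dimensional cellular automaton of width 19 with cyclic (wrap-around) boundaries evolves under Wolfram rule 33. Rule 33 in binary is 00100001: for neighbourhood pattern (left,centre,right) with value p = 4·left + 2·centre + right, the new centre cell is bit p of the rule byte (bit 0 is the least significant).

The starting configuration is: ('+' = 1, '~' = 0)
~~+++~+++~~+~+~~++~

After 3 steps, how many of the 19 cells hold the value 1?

3

gen 0: ~~+++~+++~~+~+~~++~
gen 1: +~~~~+~~~~~~+~~~~~~
gen 2: ~~++~~~++++~~~++++~
gen 3: +~~~~+~~~~~~+~~~~~~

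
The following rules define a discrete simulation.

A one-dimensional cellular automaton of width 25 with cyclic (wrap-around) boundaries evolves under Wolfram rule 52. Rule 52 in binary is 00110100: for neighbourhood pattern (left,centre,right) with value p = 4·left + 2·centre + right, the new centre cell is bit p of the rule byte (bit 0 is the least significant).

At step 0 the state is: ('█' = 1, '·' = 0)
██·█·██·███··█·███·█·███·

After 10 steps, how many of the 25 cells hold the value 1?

t=0: ██·█·██·███··█·███·█·███·
t=1: ··███··█···█·██···███···█
t=2: █····█·██··██··█·····█··█
t=3: ·█···██··█···█·██····██··
t=4: ·██····█·██··██··█·····█·
t=5: ···█···██··█···█·██····██
t=6: █··██····█·██··██··█·····
t=7: ██···█···██··█···█·██····
t=8: ··█··██····█·██··██··█···
t=9: ··██···█···██··█···█·██··
t=10: ····█··██····█·██··██··█·

9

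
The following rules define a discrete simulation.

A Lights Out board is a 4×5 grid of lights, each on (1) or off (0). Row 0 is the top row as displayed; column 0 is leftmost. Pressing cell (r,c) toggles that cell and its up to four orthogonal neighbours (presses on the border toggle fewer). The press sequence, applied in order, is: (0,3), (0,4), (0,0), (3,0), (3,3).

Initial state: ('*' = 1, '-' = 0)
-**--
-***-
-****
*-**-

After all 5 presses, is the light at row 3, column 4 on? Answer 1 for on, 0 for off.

1

gen 0: -**--
-***-
-****
*-**-
gen 1: -*-**
-**--
-****
*-**-
gen 2: -*---
-**-*
-****
*-**-
gen 3: *----
***-*
-****
*-**-
gen 4: *----
***-*
*****
-***-
gen 5: *----
***-*
***-*
-*--*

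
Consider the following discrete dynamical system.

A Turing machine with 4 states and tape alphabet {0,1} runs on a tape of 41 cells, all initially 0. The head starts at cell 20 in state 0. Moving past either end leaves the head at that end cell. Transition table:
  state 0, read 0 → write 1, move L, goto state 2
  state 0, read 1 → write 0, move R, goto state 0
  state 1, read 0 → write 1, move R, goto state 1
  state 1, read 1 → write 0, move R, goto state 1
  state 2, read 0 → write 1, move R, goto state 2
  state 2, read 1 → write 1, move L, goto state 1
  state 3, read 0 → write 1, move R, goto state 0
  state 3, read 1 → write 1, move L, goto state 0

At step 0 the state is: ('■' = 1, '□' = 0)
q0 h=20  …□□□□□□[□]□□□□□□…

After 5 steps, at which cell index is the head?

21

gen 0: q0 h=20  …□□□□□□[□]□□□□□□…
gen 1: q2 h=19  …□□□□□□[□]■□□□□□…
gen 2: q2 h=20  …□□□□□■[■]□□□□□□…
gen 3: q1 h=19  …□□□□□□[■]■□□□□□…
gen 4: q1 h=20  …□□□□□□[■]□□□□□□…
gen 5: q1 h=21  …□□□□□□[□]□□□□□□…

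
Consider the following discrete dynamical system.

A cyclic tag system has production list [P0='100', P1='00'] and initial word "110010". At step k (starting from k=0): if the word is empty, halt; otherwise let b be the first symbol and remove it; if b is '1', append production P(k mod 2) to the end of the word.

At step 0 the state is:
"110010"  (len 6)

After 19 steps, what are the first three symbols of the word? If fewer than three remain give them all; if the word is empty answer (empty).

gen 0: "110010"  (len 6)
gen 1: "10010100"  (len 8)
gen 2: "001010000"  (len 9)
gen 3: "01010000"  (len 8)
gen 4: "1010000"  (len 7)
gen 5: "010000100"  (len 9)
gen 6: "10000100"  (len 8)
gen 7: "0000100100"  (len 10)
gen 8: "000100100"  (len 9)
gen 9: "00100100"  (len 8)
gen 10: "0100100"  (len 7)
gen 11: "100100"  (len 6)
gen 12: "0010000"  (len 7)
gen 13: "010000"  (len 6)
gen 14: "10000"  (len 5)
gen 15: "0000100"  (len 7)
gen 16: "000100"  (len 6)
gen 17: "00100"  (len 5)
gen 18: "0100"  (len 4)
gen 19: "100"  (len 3)

100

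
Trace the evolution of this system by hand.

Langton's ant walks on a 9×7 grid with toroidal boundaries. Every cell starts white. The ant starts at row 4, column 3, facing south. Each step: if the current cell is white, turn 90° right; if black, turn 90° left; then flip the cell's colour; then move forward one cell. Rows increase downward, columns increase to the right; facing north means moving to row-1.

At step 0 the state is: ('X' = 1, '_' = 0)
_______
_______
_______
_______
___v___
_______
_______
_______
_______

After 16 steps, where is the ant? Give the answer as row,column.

4,3

step 0: _______
_______
_______
_______
___v___
_______
_______
_______
_______
step 1: _______
_______
_______
_______
__<X___
_______
_______
_______
_______
step 2: _______
_______
_______
__^____
__XX___
_______
_______
_______
_______
step 3: _______
_______
_______
__X>___
__XX___
_______
_______
_______
_______
step 4: _______
_______
_______
__XX___
__Xv___
_______
_______
_______
_______
step 5: _______
_______
_______
__XX___
__X_>__
_______
_______
_______
_______
step 6: _______
_______
_______
__XX___
__X_X__
____v__
_______
_______
_______
step 7: _______
_______
_______
__XX___
__X_X__
___<X__
_______
_______
_______
step 8: _______
_______
_______
__XX___
__X^X__
___XX__
_______
_______
_______
step 9: _______
_______
_______
__XX___
__XX>__
___XX__
_______
_______
_______
step 10: _______
_______
_______
__XX^__
__XX___
___XX__
_______
_______
_______
step 11: _______
_______
_______
__XXX>_
__XX___
___XX__
_______
_______
_______
step 12: _______
_______
_______
__XXXX_
__XX_v_
___XX__
_______
_______
_______
step 13: _______
_______
_______
__XXXX_
__XX<X_
___XX__
_______
_______
_______
step 14: _______
_______
_______
__XX^X_
__XXXX_
___XX__
_______
_______
_______
step 15: _______
_______
_______
__X<_X_
__XXXX_
___XX__
_______
_______
_______
step 16: _______
_______
_______
__X__X_
__XvXX_
___XX__
_______
_______
_______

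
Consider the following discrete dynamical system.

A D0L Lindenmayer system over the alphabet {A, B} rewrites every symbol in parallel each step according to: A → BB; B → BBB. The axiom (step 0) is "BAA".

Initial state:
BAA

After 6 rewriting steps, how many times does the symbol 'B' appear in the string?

1701

gen 0: BAA
gen 1: BBBBBBB
gen 2: BBBBBBBBBBBBBBBBBBBBB
gen 3: BBBBBBBBBBBBBBBBBBBBBBBBBBBBBBBBBBBBBBBBBBBBBBBBBBBBBBBBBBBBBBB
gen 4: BBBBBBBBBBBBBBBBBBBBBBBBBBBBBBBBBBBBBBBBBBBBBBBBBBBBBBBBBB…BBBBBBBBBBBBBBBBBBBBBBBBBBBBBBBBBBBBBBBBBBBBBBBBBBBBBBBBBB  (len 189)
gen 5: BBBBBBBBBBBBBBBBBBBBBBBBBBBBBBBBBBBBBBBBBBBBBBBBBBBBBBBBBB…BBBBBBBBBBBBBBBBBBBBBBBBBBBBBBBBBBBBBBBBBBBBBBBBBBBBBBBBBB  (len 567)
gen 6: BBBBBBBBBBBBBBBBBBBBBBBBBBBBBBBBBBBBBBBBBBBBBBBBBBBBBBBBBB…BBBBBBBBBBBBBBBBBBBBBBBBBBBBBBBBBBBBBBBBBBBBBBBBBBBBBBBBBB  (len 1701)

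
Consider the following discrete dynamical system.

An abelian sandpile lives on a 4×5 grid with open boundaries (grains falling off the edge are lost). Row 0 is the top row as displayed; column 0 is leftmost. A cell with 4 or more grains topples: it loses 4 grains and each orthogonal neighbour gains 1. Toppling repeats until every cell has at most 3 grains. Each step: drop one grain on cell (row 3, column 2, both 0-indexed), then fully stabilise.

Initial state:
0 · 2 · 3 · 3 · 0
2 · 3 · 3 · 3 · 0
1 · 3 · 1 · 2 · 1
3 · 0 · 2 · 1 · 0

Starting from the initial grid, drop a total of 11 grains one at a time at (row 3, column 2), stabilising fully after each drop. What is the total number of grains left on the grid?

33

t=0: 0 · 2 · 3 · 3 · 0
2 · 3 · 3 · 3 · 0
1 · 3 · 1 · 2 · 1
3 · 0 · 2 · 1 · 0
t=1: 0 · 2 · 3 · 3 · 0
2 · 3 · 3 · 3 · 0
1 · 3 · 1 · 2 · 1
3 · 0 · 3 · 1 · 0
t=2: 0 · 2 · 3 · 3 · 0
2 · 3 · 3 · 3 · 0
1 · 3 · 2 · 2 · 1
3 · 1 · 0 · 2 · 0
t=3: 0 · 2 · 3 · 3 · 0
2 · 3 · 3 · 3 · 0
1 · 3 · 2 · 2 · 1
3 · 1 · 1 · 2 · 0
t=4: 0 · 2 · 3 · 3 · 0
2 · 3 · 3 · 3 · 0
1 · 3 · 2 · 2 · 1
3 · 1 · 2 · 2 · 0
t=5: 0 · 2 · 3 · 3 · 0
2 · 3 · 3 · 3 · 0
1 · 3 · 2 · 2 · 1
3 · 1 · 3 · 2 · 0
t=6: 0 · 2 · 3 · 3 · 0
2 · 3 · 3 · 3 · 0
1 · 3 · 3 · 2 · 1
3 · 2 · 0 · 3 · 0
t=7: 0 · 2 · 3 · 3 · 0
2 · 3 · 3 · 3 · 0
1 · 3 · 3 · 2 · 1
3 · 2 · 1 · 3 · 0
t=8: 0 · 2 · 3 · 3 · 0
2 · 3 · 3 · 3 · 0
1 · 3 · 3 · 2 · 1
3 · 2 · 2 · 3 · 0
t=9: 0 · 2 · 3 · 3 · 0
2 · 3 · 3 · 3 · 0
1 · 3 · 3 · 2 · 1
3 · 2 · 3 · 3 · 0
t=10: 1 · 0 · 2 · 1 · 1
3 · 2 · 3 · 2 · 1
3 · 2 · 3 · 1 · 2
0 · 1 · 3 · 1 · 1
t=11: 1 · 0 · 3 · 1 · 1
3 · 3 · 0 · 3 · 1
3 · 3 · 1 · 2 · 2
0 · 2 · 1 · 2 · 1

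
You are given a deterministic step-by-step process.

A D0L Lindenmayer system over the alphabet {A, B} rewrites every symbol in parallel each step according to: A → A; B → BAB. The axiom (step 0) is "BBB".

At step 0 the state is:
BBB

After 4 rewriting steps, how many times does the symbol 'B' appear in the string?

48

gen 0: BBB
gen 1: BABBABBAB
gen 2: BABABABBABABABBABABAB
gen 3: BABABABABABABABBABABABABABABABBABABABABABABAB
gen 4: BABABABABABABABABABABABABABABABBABABABABABABABABABABABABABABABBABABABABABABABABABABABABABABAB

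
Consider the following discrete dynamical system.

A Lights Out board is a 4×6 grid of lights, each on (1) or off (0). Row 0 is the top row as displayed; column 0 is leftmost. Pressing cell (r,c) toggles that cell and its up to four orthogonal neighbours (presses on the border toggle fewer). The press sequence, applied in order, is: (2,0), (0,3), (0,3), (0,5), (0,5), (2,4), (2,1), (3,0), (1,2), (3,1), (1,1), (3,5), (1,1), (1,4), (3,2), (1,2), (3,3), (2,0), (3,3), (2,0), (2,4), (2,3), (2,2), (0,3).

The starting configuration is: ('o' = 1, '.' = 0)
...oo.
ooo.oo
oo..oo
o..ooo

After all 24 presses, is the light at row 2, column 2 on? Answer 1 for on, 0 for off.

0

gen 0: ...oo.
ooo.oo
oo..oo
o..ooo
gen 1: ...oo.
.oo.oo
....oo
...ooo
gen 2: ..o...
.ooooo
....oo
...ooo
gen 3: ...oo.
.oo.oo
....oo
...ooo
gen 4: ...o.o
.oo.o.
....oo
...ooo
gen 5: ...oo.
.oo.oo
....oo
...ooo
gen 6: ...oo.
.oo..o
...o..
...o.o
gen 7: ...oo.
..o..o
oooo..
.o.o.o
gen 8: ...oo.
..o..o
.ooo..
o..o.o
gen 9: ..ooo.
.o.o.o
.o.o..
o..o.o
gen 10: ..ooo.
.o.o.o
...o..
.ooo.o
gen 11: .oooo.
o.oo.o
.o.o..
.ooo.o
gen 12: .oooo.
o.oo.o
.o.o.o
.oooo.
gen 13: ..ooo.
.o.o.o
...o.o
.oooo.
gen 14: ..oo..
.o..o.
...ooo
.oooo.
gen 15: ..oo..
.o..o.
..oooo
....o.
gen 16: ...o..
..ooo.
...ooo
....o.
gen 17: ...o..
..ooo.
....oo
..oo..
gen 18: ...o..
o.ooo.
oo..oo
o.oo..
gen 19: ...o..
o.ooo.
oo.ooo
o...o.
gen 20: ...o..
..ooo.
...ooo
....o.
gen 21: ...o..
..oo..
......
......
gen 22: ...o..
..o...
..ooo.
...o..
gen 23: ...o..
......
.o..o.
..oo..
gen 24: ..o.o.
...o..
.o..o.
..oo..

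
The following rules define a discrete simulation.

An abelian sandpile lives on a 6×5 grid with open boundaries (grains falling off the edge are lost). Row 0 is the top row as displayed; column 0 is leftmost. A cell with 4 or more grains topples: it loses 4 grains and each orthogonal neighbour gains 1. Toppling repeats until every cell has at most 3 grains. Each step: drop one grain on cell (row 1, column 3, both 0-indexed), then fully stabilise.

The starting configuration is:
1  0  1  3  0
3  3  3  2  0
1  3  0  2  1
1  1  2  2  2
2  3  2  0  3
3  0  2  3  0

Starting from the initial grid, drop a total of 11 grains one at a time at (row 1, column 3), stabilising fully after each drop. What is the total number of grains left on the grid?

55

k=0  1  0  1  3  0
3  3  3  2  0
1  3  0  2  1
1  1  2  2  2
2  3  2  0  3
3  0  2  3  0
k=1  1  0  1  3  0
3  3  3  3  0
1  3  0  2  1
1  1  2  2  2
2  3  2  0  3
3  0  2  3  0
k=2  2  1  3  0  1
0  2  1  2  1
3  0  2  3  1
1  2  2  2  2
2  3  2  0  3
3  0  2  3  0
k=3  2  1  3  0  1
0  2  1  3  1
3  0  2  3  1
1  2  2  2  2
2  3  2  0  3
3  0  2  3  0
k=4  2  1  3  1  1
0  2  2  1  2
3  0  3  0  2
1  2  2  3  2
2  3  2  0  3
3  0  2  3  0
k=5  2  1  3  1  1
0  2  2  2  2
3  0  3  0  2
1  2  2  3  2
2  3  2  0  3
3  0  2  3  0
k=6  2  1  3  1  1
0  2  2  3  2
3  0  3  0  2
1  2  2  3  2
2  3  2  0  3
3  0  2  3  0
k=7  2  1  3  2  1
0  2  3  0  3
3  0  3  1  2
1  2  2  3  2
2  3  2  0  3
3  0  2  3  0
k=8  2  1  3  2  1
0  2  3  1  3
3  0  3  1  2
1  2  2  3  2
2  3  2  0  3
3  0  2  3  0
k=9  2  1  3  2  1
0  2  3  2  3
3  0  3  1  2
1  2  2  3  2
2  3  2  0  3
3  0  2  3  0
k=10  2  1  3  2  1
0  2  3  3  3
3  0  3  1  2
1  2  2  3  2
2  3  2  0  3
3  0  2  3  0
k=11  2  2  1  0  3
0  3  2  3  0
3  1  0  3  3
1  2  3  3  2
2  3  2  0  3
3  0  2  3  0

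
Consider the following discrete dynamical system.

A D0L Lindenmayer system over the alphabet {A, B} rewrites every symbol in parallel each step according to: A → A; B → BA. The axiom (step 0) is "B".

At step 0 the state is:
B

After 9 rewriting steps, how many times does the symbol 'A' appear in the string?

k=0  B
k=1  BA
k=2  BAA
k=3  BAAA
k=4  BAAAA
k=5  BAAAAA
k=6  BAAAAAA
k=7  BAAAAAAA
k=8  BAAAAAAAA
k=9  BAAAAAAAAA

9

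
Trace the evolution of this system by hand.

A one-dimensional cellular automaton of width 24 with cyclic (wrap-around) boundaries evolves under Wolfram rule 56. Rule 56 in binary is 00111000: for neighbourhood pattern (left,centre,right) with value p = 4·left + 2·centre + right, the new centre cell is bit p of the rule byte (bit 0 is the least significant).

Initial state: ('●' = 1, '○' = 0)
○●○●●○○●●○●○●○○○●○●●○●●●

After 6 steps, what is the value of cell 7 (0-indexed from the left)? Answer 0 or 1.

0

k=0  ○●○●●○○●●○●○●○○○●○●●○●●●
k=1  ●○●●○●○●○●○●○●○○○●●○●●○○
k=2  ○●●○●○●○●○●○●○●○○●○●●○●○
k=3  ○●○●○●○●○●○●○●○●○○●●○●○●
k=4  ●○●○●○●○●○●○●○●○●○●○●○●○
k=5  ○●○●○●○●○●○●○●○●○●○●○●○●
k=6  ●○●○●○●○●○●○●○●○●○●○●○●○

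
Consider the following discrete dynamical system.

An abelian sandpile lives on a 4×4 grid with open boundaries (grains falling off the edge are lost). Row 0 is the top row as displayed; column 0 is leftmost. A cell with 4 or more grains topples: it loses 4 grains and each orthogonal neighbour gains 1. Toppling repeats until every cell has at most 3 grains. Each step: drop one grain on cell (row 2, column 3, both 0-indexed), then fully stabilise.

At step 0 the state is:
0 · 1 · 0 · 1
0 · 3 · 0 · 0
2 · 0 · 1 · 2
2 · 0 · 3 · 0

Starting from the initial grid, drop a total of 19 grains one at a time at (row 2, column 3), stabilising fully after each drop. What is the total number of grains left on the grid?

gen 0: 0 · 1 · 0 · 1
0 · 3 · 0 · 0
2 · 0 · 1 · 2
2 · 0 · 3 · 0
gen 1: 0 · 1 · 0 · 1
0 · 3 · 0 · 0
2 · 0 · 1 · 3
2 · 0 · 3 · 0
gen 2: 0 · 1 · 0 · 1
0 · 3 · 0 · 1
2 · 0 · 2 · 0
2 · 0 · 3 · 1
gen 3: 0 · 1 · 0 · 1
0 · 3 · 0 · 1
2 · 0 · 2 · 1
2 · 0 · 3 · 1
gen 4: 0 · 1 · 0 · 1
0 · 3 · 0 · 1
2 · 0 · 2 · 2
2 · 0 · 3 · 1
gen 5: 0 · 1 · 0 · 1
0 · 3 · 0 · 1
2 · 0 · 2 · 3
2 · 0 · 3 · 1
gen 6: 0 · 1 · 0 · 1
0 · 3 · 0 · 2
2 · 0 · 3 · 0
2 · 0 · 3 · 2
gen 7: 0 · 1 · 0 · 1
0 · 3 · 0 · 2
2 · 0 · 3 · 1
2 · 0 · 3 · 2
gen 8: 0 · 1 · 0 · 1
0 · 3 · 0 · 2
2 · 0 · 3 · 2
2 · 0 · 3 · 2
gen 9: 0 · 1 · 0 · 1
0 · 3 · 0 · 2
2 · 0 · 3 · 3
2 · 0 · 3 · 2
gen 10: 0 · 1 · 0 · 1
0 · 3 · 1 · 3
2 · 1 · 1 · 2
2 · 1 · 1 · 0
gen 11: 0 · 1 · 0 · 1
0 · 3 · 1 · 3
2 · 1 · 1 · 3
2 · 1 · 1 · 0
gen 12: 0 · 1 · 0 · 2
0 · 3 · 2 · 0
2 · 1 · 2 · 1
2 · 1 · 1 · 1
gen 13: 0 · 1 · 0 · 2
0 · 3 · 2 · 0
2 · 1 · 2 · 2
2 · 1 · 1 · 1
gen 14: 0 · 1 · 0 · 2
0 · 3 · 2 · 0
2 · 1 · 2 · 3
2 · 1 · 1 · 1
gen 15: 0 · 1 · 0 · 2
0 · 3 · 2 · 1
2 · 1 · 3 · 0
2 · 1 · 1 · 2
gen 16: 0 · 1 · 0 · 2
0 · 3 · 2 · 1
2 · 1 · 3 · 1
2 · 1 · 1 · 2
gen 17: 0 · 1 · 0 · 2
0 · 3 · 2 · 1
2 · 1 · 3 · 2
2 · 1 · 1 · 2
gen 18: 0 · 1 · 0 · 2
0 · 3 · 2 · 1
2 · 1 · 3 · 3
2 · 1 · 1 · 2
gen 19: 0 · 1 · 0 · 2
0 · 3 · 3 · 2
2 · 2 · 0 · 1
2 · 1 · 2 · 3

24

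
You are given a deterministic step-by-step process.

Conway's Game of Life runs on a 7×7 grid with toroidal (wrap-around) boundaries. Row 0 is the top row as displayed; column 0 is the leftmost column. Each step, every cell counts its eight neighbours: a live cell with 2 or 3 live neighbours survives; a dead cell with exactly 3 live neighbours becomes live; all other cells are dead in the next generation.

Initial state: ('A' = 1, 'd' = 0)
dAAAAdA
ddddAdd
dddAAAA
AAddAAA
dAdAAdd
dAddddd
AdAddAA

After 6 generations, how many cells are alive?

12

0) dAAAAdA
ddddAdd
dddAAAA
AAddAAA
dAdAAdd
dAddddd
AdAddAA
1) dAAdAdA
AdddddA
dddAddd
dAddddd
dAdAAdA
dAdAAAA
ddddAAA
2) dAdAAdd
AAAAdAA
Adddddd
AddAAdd
dAdAddA
ddddddd
dAddddd
3) dddAAAA
dddAdAA
dddddAd
AAAAAdA
AdAAAdd
AdAdddd
ddAdddd
4) ddAAddA
dddAddd
dAddddd
AdddddA
ddddAAd
ddAdddd
dAAdAAA
5) AAddddA
dddAddd
Adddddd
AddddAA
dddddAA
dAAdddA
AAddAAA
6) dAAdAdd
dAddddA
Adddddd
AddddAd
dAddddd
dAAdAdd
ddddddd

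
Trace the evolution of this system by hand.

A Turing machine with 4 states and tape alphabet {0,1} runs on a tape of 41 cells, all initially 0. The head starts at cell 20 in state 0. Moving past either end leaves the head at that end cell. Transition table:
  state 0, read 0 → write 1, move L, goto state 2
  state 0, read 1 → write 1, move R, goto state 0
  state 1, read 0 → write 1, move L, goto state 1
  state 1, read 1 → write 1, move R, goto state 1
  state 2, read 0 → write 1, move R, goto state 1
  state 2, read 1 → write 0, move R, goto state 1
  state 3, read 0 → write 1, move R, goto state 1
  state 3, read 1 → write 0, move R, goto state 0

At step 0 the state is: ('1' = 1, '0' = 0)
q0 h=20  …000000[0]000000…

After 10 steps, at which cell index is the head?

22

t=0: q0 h=20  …000000[0]000000…
t=1: q2 h=19  …000000[0]100000…
t=2: q1 h=20  …000001[1]000000…
t=3: q1 h=21  …000011[0]000000…
t=4: q1 h=20  …000001[1]100000…
t=5: q1 h=21  …000011[1]000000…
t=6: q1 h=22  …000111[0]000000…
t=7: q1 h=21  …000011[1]100000…
t=8: q1 h=22  …000111[1]000000…
t=9: q1 h=23  …001111[0]000000…
t=10: q1 h=22  …000111[1]100000…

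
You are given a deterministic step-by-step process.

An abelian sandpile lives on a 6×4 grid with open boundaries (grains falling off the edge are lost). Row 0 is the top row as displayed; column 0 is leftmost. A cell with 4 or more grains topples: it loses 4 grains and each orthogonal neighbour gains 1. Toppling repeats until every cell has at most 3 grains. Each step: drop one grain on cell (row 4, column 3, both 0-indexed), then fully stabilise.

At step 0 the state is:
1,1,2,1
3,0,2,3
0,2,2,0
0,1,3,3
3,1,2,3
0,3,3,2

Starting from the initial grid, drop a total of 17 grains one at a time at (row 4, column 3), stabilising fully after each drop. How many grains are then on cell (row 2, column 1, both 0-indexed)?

gen 0: 1,1,2,1
3,0,2,3
0,2,2,0
0,1,3,3
3,1,2,3
0,3,3,2
gen 1: 1,1,2,1
3,0,2,3
0,2,3,1
0,2,1,1
3,3,1,3
1,0,2,0
gen 2: 1,1,2,1
3,0,2,3
0,2,3,1
0,2,1,2
3,3,2,0
1,0,2,1
gen 3: 1,1,2,1
3,0,2,3
0,2,3,1
0,2,1,2
3,3,2,1
1,0,2,1
gen 4: 1,1,2,1
3,0,2,3
0,2,3,1
0,2,1,2
3,3,2,2
1,0,2,1
gen 5: 1,1,2,1
3,0,2,3
0,2,3,1
0,2,1,2
3,3,2,3
1,0,2,1
gen 6: 1,1,2,1
3,0,2,3
0,2,3,1
0,2,1,3
3,3,3,0
1,0,2,2
gen 7: 1,1,2,1
3,0,2,3
0,2,3,1
0,2,1,3
3,3,3,1
1,0,2,2
gen 8: 1,1,2,1
3,0,2,3
0,2,3,1
0,2,1,3
3,3,3,2
1,0,2,2
gen 9: 1,1,2,1
3,0,2,3
0,2,3,1
0,2,1,3
3,3,3,3
1,0,2,2
gen 10: 1,1,2,1
3,0,2,3
0,2,3,2
1,3,3,0
0,1,1,2
2,1,3,3
gen 11: 1,1,2,1
3,0,2,3
0,2,3,2
1,3,3,0
0,1,1,3
2,1,3,3
gen 12: 1,1,2,1
3,0,2,3
0,2,3,2
1,3,3,1
0,1,3,1
2,2,0,1
gen 13: 1,1,2,1
3,0,2,3
0,2,3,2
1,3,3,1
0,1,3,2
2,2,0,1
gen 14: 1,1,2,1
3,0,2,3
0,2,3,2
1,3,3,1
0,1,3,3
2,2,0,1
gen 15: 1,1,2,1
3,1,3,3
1,0,1,3
2,1,2,3
0,3,1,1
2,2,1,2
gen 16: 1,1,2,1
3,1,3,3
1,0,1,3
2,1,2,3
0,3,1,2
2,2,1,2
gen 17: 1,1,2,1
3,1,3,3
1,0,1,3
2,1,2,3
0,3,1,3
2,2,1,2

0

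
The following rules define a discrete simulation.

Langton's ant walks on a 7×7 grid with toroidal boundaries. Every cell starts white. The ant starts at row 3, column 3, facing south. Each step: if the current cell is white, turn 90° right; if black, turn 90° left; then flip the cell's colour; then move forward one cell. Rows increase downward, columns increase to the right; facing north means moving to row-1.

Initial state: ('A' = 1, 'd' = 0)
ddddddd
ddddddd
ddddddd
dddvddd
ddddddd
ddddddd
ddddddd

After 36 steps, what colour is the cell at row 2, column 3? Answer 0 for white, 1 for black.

0

gen 0: ddddddd
ddddddd
ddddddd
dddvddd
ddddddd
ddddddd
ddddddd
gen 1: ddddddd
ddddddd
ddddddd
dd<Addd
ddddddd
ddddddd
ddddddd
gen 2: ddddddd
ddddddd
dd^dddd
ddAAddd
ddddddd
ddddddd
ddddddd
gen 3: ddddddd
ddddddd
ddA>ddd
ddAAddd
ddddddd
ddddddd
ddddddd
gen 4: ddddddd
ddddddd
ddAAddd
ddAvddd
ddddddd
ddddddd
ddddddd
gen 5: ddddddd
ddddddd
ddAAddd
ddAd>dd
ddddddd
ddddddd
ddddddd
gen 6: ddddddd
ddddddd
ddAAddd
ddAdAdd
ddddvdd
ddddddd
ddddddd
gen 7: ddddddd
ddddddd
ddAAddd
ddAdAdd
ddd<Add
ddddddd
ddddddd
gen 8: ddddddd
ddddddd
ddAAddd
ddA^Add
dddAAdd
ddddddd
ddddddd
gen 9: ddddddd
ddddddd
ddAAddd
ddAA>dd
dddAAdd
ddddddd
ddddddd
gen 10: ddddddd
ddddddd
ddAA^dd
ddAAddd
dddAAdd
ddddddd
ddddddd
gen 11: ddddddd
ddddddd
ddAAA>d
ddAAddd
dddAAdd
ddddddd
ddddddd
gen 12: ddddddd
ddddddd
ddAAAAd
ddAAdvd
dddAAdd
ddddddd
ddddddd
gen 13: ddddddd
ddddddd
ddAAAAd
ddAA<Ad
dddAAdd
ddddddd
ddddddd
gen 14: ddddddd
ddddddd
ddAA^Ad
ddAAAAd
dddAAdd
ddddddd
ddddddd
gen 15: ddddddd
ddddddd
ddA<dAd
ddAAAAd
dddAAdd
ddddddd
ddddddd
gen 16: ddddddd
ddddddd
ddAddAd
ddAvAAd
dddAAdd
ddddddd
ddddddd
gen 17: ddddddd
ddddddd
ddAddAd
ddAd>Ad
dddAAdd
ddddddd
ddddddd
gen 18: ddddddd
ddddddd
ddAd^Ad
ddAddAd
dddAAdd
ddddddd
ddddddd
gen 19: ddddddd
ddddddd
ddAdA>d
ddAddAd
dddAAdd
ddddddd
ddddddd
gen 20: ddddddd
ddddd^d
ddAdAdd
ddAddAd
dddAAdd
ddddddd
ddddddd
gen 21: ddddddd
dddddA>
ddAdAdd
ddAddAd
dddAAdd
ddddddd
ddddddd
gen 22: ddddddd
dddddAA
ddAdAdv
ddAddAd
dddAAdd
ddddddd
ddddddd
gen 23: ddddddd
dddddAA
ddAdA<A
ddAddAd
dddAAdd
ddddddd
ddddddd
gen 24: ddddddd
ddddd^A
ddAdAAA
ddAddAd
dddAAdd
ddddddd
ddddddd
gen 25: ddddddd
dddd<dA
ddAdAAA
ddAddAd
dddAAdd
ddddddd
ddddddd
gen 26: dddd^dd
ddddAdA
ddAdAAA
ddAddAd
dddAAdd
ddddddd
ddddddd
gen 27: ddddA>d
ddddAdA
ddAdAAA
ddAddAd
dddAAdd
ddddddd
ddddddd
gen 28: ddddAAd
ddddAvA
ddAdAAA
ddAddAd
dddAAdd
ddddddd
ddddddd
gen 29: ddddAAd
dddd<AA
ddAdAAA
ddAddAd
dddAAdd
ddddddd
ddddddd
gen 30: ddddAAd
dddddAA
ddAdvAA
ddAddAd
dddAAdd
ddddddd
ddddddd
gen 31: ddddAAd
dddddAA
ddAdd>A
ddAddAd
dddAAdd
ddddddd
ddddddd
gen 32: ddddAAd
ddddd^A
ddAdddA
ddAddAd
dddAAdd
ddddddd
ddddddd
gen 33: ddddAAd
dddd<dA
ddAdddA
ddAddAd
dddAAdd
ddddddd
ddddddd
gen 34: dddd^Ad
ddddAdA
ddAdddA
ddAddAd
dddAAdd
ddddddd
ddddddd
gen 35: ddd<dAd
ddddAdA
ddAdddA
ddAddAd
dddAAdd
ddddddd
ddddddd
gen 36: dddAdAd
ddddAdA
ddAdddA
ddAddAd
dddAAdd
ddddddd
ddd^ddd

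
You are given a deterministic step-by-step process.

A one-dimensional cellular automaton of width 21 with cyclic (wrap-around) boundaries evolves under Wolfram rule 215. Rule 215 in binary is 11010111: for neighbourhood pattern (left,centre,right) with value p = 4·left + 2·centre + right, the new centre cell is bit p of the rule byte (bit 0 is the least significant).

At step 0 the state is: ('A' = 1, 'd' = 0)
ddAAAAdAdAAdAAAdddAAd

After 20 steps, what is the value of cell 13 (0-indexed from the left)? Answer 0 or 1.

1

k=0  ddAAAAdAdAAdAAAdddAAd
k=1  AAdAAAdAddAddAAAAAdAA
k=2  AAddAAdAAAAAAdAAAAddA
k=3  AAAAdAddAAAAAddAAAAAd
k=4  dAAAdAAAdAAAAAAdAAAAd
k=5  AdAAddAAddAAAAAddAAAA
k=6  AddAAAdAAAdAAAAAAdAAA
k=7  AAAdAAddAAddAAAAAddAA
k=8  AAAddAAAdAAAdAAAAAAdA
k=9  AAAAAdAAddAAddAAAAAdd
k=10  dAAAAddAAAdAAAdAAAAAA
k=11  ddAAAAAdAAddAAddAAAAA
k=12  AAdAAAAddAAAdAAAdAAAA
k=13  AAddAAAAAdAAddAAddAAA
k=14  AAAAdAAAAddAAAdAAAdAA
k=15  AAAAddAAAAAdAAddAAddA
k=16  AAAAAAdAAAAddAAAdAAAd
k=17  dAAAAAddAAAAAdAAddAAd
k=18  AdAAAAAAdAAAAddAAAdAA
k=19  AddAAAAAddAAAAAdAAddA
k=20  AAAdAAAAAAdAAAAddAAAd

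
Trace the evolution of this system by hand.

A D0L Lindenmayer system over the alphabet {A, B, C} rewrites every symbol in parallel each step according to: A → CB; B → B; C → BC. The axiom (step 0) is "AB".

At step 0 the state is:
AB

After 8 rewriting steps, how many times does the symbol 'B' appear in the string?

9

0) AB
1) CBB
2) BCBB
3) BBCBB
4) BBBCBB
5) BBBBCBB
6) BBBBBCBB
7) BBBBBBCBB
8) BBBBBBBCBB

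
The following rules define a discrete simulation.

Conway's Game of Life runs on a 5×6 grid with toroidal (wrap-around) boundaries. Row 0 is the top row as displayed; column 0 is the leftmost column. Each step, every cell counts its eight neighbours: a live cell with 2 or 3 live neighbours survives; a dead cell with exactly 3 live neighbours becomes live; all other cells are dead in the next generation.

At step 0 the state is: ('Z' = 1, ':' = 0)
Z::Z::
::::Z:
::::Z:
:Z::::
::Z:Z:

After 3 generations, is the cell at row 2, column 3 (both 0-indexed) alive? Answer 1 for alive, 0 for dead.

1

[0] Z::Z::
::::Z:
::::Z:
:Z::::
::Z:Z:
[1] :::ZZZ
:::ZZZ
::::::
:::Z::
:ZZZ::
[2] Z::::Z
:::Z:Z
:::Z::
:::Z::
::::::
[3] Z:::ZZ
Z::::Z
::ZZ::
::::::
::::::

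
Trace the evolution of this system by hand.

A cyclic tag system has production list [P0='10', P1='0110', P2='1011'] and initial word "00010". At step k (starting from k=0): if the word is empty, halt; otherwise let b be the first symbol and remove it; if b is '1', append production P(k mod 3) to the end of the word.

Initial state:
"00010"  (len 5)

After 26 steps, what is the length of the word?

step 0: "00010"  (len 5)
step 1: "0010"  (len 4)
step 2: "010"  (len 3)
step 3: "10"  (len 2)
step 4: "010"  (len 3)
step 5: "10"  (len 2)
step 6: "01011"  (len 5)
step 7: "1011"  (len 4)
step 8: "0110110"  (len 7)
step 9: "110110"  (len 6)
step 10: "1011010"  (len 7)
step 11: "0110100110"  (len 10)
step 12: "110100110"  (len 9)
step 13: "1010011010"  (len 10)
step 14: "0100110100110"  (len 13)
step 15: "100110100110"  (len 12)
step 16: "0011010011010"  (len 13)
step 17: "011010011010"  (len 12)
step 18: "11010011010"  (len 11)
step 19: "101001101010"  (len 12)
step 20: "010011010100110"  (len 15)
step 21: "10011010100110"  (len 14)
step 22: "001101010011010"  (len 15)
step 23: "01101010011010"  (len 14)
step 24: "1101010011010"  (len 13)
step 25: "10101001101010"  (len 14)
step 26: "01010011010100110"  (len 17)

17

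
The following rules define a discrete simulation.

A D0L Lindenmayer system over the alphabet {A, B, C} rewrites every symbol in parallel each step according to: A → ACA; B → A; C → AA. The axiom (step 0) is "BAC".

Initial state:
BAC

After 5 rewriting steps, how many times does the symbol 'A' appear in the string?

252

[0] BAC
[1] AACAAA
[2] ACAACAAAACAACAACA
[3] ACAAAACAACAAAACAACAACAACAAAACAACAAAACAACAAAACA
[4] ACAAAACAACAACAACAAAACAACAAAACAACAACAACAAAACAACAAAACAACAAAA…ACAACAACAAAACAACAAAACAACAACAACAAAACAACAAAACAACAACAACAAAACA  (len 126)
[5] ACAAAACAACAACAACAAAACAACAAAACAACAAAACAACAAAACAACAACAACAAAA…AAAACAACAACAACAAAACAACAAAACAACAAAACAACAAAACAACAACAACAAAACA  (len 344)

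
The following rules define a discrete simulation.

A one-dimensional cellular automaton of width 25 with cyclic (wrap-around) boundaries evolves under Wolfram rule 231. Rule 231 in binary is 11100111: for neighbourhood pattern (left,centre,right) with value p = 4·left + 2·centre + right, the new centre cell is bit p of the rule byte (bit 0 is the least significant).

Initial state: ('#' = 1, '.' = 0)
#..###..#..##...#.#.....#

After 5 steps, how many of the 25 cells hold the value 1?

[0] #..###..#..##...#.#.....#
[1] #.#.##.##.#.#.#####.####.
[2] ####.##.######.#####.####
[3] #####.##.######.#####.###
[4] ######.##.######.#####.##
[5] #######.##.######.#####.#

21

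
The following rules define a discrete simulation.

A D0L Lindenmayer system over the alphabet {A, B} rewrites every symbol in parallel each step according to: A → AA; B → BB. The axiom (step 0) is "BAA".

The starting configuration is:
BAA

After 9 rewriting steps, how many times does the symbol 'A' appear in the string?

0) BAA
1) BBAAAA
2) BBBBAAAAAAAA
3) BBBBBBBBAAAAAAAAAAAAAAAA
4) BBBBBBBBBBBBBBBBAAAAAAAAAAAAAAAAAAAAAAAAAAAAAAAA
5) BBBBBBBBBBBBBBBBBBBBBBBBBBBBBBBBAAAAAAAAAAAAAAAAAAAAAAAAAAAAAAAAAAAAAAAAAAAAAAAAAAAAAAAAAAAAAAAA
6) BBBBBBBBBBBBBBBBBBBBBBBBBBBBBBBBBBBBBBBBBBBBBBBBBBBBBBBBBB…AAAAAAAAAAAAAAAAAAAAAAAAAAAAAAAAAAAAAAAAAAAAAAAAAAAAAAAAAA  (len 192)
7) BBBBBBBBBBBBBBBBBBBBBBBBBBBBBBBBBBBBBBBBBBBBBBBBBBBBBBBBBB…AAAAAAAAAAAAAAAAAAAAAAAAAAAAAAAAAAAAAAAAAAAAAAAAAAAAAAAAAA  (len 384)
8) BBBBBBBBBBBBBBBBBBBBBBBBBBBBBBBBBBBBBBBBBBBBBBBBBBBBBBBBBB…AAAAAAAAAAAAAAAAAAAAAAAAAAAAAAAAAAAAAAAAAAAAAAAAAAAAAAAAAA  (len 768)
9) BBBBBBBBBBBBBBBBBBBBBBBBBBBBBBBBBBBBBBBBBBBBBBBBBBBBBBBBBB…AAAAAAAAAAAAAAAAAAAAAAAAAAAAAAAAAAAAAAAAAAAAAAAAAAAAAAAAAA  (len 1536)

1024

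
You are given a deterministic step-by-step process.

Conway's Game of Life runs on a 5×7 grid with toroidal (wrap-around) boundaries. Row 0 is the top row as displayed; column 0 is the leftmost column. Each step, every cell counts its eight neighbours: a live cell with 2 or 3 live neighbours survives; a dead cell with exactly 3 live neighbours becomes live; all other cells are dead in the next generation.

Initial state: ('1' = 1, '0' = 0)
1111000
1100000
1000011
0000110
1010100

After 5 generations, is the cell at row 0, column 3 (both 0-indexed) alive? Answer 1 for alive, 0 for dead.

0

t=0: 1111000
1100000
1000011
0000110
1010100
t=1: 0001001
0000000
1100110
1101100
1010111
t=2: 1001101
1000111
1111111
0000000
0010000
t=3: 1101100
0000000
0111000
1000111
0001000
t=4: 0011100
1000100
1111111
1100111
0111000
t=5: 0000100
1000000
0010000
0000000
0000001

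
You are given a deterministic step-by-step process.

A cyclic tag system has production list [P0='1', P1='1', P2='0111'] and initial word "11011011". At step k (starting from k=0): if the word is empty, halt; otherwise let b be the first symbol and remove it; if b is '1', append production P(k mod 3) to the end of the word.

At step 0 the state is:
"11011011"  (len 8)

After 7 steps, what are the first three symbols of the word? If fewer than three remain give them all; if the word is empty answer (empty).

t=0: "11011011"  (len 8)
t=1: "10110111"  (len 8)
t=2: "01101111"  (len 8)
t=3: "1101111"  (len 7)
t=4: "1011111"  (len 7)
t=5: "0111111"  (len 7)
t=6: "111111"  (len 6)
t=7: "111111"  (len 6)

111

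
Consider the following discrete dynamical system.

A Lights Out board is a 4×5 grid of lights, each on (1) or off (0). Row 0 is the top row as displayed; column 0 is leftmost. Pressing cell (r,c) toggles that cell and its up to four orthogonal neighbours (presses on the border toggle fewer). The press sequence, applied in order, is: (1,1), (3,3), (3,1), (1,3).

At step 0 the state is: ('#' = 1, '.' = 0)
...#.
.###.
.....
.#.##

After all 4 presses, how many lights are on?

k=0  ...#.
.###.
.....
.#.##
k=1  .#.#.
#..#.
.#...
.#.##
k=2  .#.#.
#..#.
.#.#.
.##..
k=3  .#.#.
#..#.
...#.
#....
k=4  .#...
#.#.#
.....
#....

5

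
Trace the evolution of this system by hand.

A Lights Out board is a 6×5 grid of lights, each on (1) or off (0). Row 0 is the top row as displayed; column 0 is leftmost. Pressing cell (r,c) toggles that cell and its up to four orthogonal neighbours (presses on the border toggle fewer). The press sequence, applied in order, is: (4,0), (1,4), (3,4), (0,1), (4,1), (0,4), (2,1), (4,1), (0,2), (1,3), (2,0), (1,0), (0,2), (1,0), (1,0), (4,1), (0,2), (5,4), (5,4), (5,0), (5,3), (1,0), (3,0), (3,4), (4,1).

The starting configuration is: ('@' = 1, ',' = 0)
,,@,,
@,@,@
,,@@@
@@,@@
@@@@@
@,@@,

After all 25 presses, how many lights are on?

13

0) ,,@,,
@,@,@
,,@@@
@@,@@
@@@@@
@,@@,
1) ,,@,,
@,@,@
,,@@@
,@,@@
,,@@@
,,@@,
2) ,,@,@
@,@@,
,,@@,
,@,@@
,,@@@
,,@@,
3) ,,@,@
@,@@,
,,@@@
,@,,,
,,@@,
,,@@,
4) @@,,@
@@@@,
,,@@@
,@,,,
,,@@,
,,@@,
5) @@,,@
@@@@,
,,@@@
,,,,,
@@,@,
,@@@,
6) @@,@,
@@@@@
,,@@@
,,,,,
@@,@,
,@@@,
7) @@,@,
@,@@@
@@,@@
,@,,,
@@,@,
,@@@,
8) @@,@,
@,@@@
@@,@@
,,,,,
,,@@,
,,@@,
9) @,@,,
@,,@@
@@,@@
,,,,,
,,@@,
,,@@,
10) @,@@,
@,@,,
@@,,@
,,,,,
,,@@,
,,@@,
11) @,@@,
,,@,,
,,,,@
@,,,,
,,@@,
,,@@,
12) ,,@@,
@@@,,
@,,,@
@,,,,
,,@@,
,,@@,
13) ,@,,,
@@,,,
@,,,@
@,,,,
,,@@,
,,@@,
14) @@,,,
,,,,,
,,,,@
@,,,,
,,@@,
,,@@,
15) ,@,,,
@@,,,
@,,,@
@,,,,
,,@@,
,,@@,
16) ,@,,,
@@,,,
@,,,@
@@,,,
@@,@,
,@@@,
17) ,,@@,
@@@,,
@,,,@
@@,,,
@@,@,
,@@@,
18) ,,@@,
@@@,,
@,,,@
@@,,,
@@,@@
,@@,@
19) ,,@@,
@@@,,
@,,,@
@@,,,
@@,@,
,@@@,
20) ,,@@,
@@@,,
@,,,@
@@,,,
,@,@,
@,@@,
21) ,,@@,
@@@,,
@,,,@
@@,,,
,@,,,
@,,,@
22) @,@@,
,,@,,
,,,,@
@@,,,
,@,,,
@,,,@
23) @,@@,
,,@,,
@,,,@
,,,,,
@@,,,
@,,,@
24) @,@@,
,,@,,
@,,,,
,,,@@
@@,,@
@,,,@
25) @,@@,
,,@,,
@,,,,
,@,@@
,,@,@
@@,,@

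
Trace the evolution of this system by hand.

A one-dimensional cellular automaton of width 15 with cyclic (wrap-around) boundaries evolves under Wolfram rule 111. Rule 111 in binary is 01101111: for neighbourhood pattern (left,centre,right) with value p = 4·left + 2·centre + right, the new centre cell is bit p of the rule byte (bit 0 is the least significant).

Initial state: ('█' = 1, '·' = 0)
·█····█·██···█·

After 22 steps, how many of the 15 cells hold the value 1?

step 0: ·█····█·██···█·
step 1: ██·███████·███·
step 2: ████·····███·██
step 3: ···█·█████·███·
step 4: ██████···███·█·
step 5: █····█·███·████
step 6: █·██████·███···
step 7: ███····███·█·██
step 8: ··█·████·█████·
step 9: █████··███···█·
step 10: █···█·██·█·████
step 11: █·██████████···
step 12: ███········█·██
step 13: ··█·██████████·
step 14: █████········█·
step 15: █···█·█████████
step 16: █·█████········
step 17: ███···█·███████
step 18: ··█·█████······
step 19: █████···█·█████
step 20: ····█·█████····
step 21: ███████···█·███
step 22: ······█·█████··

6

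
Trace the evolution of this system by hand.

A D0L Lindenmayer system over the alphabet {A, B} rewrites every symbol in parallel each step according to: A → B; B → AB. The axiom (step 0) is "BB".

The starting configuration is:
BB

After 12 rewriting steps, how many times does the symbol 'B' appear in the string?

466

t=0: BB
t=1: ABAB
t=2: BABBAB
t=3: ABBABABBAB
t=4: BABABBABBABABBAB
t=5: ABBABBABABBABABBABBABABBAB
t=6: BABABBABABBABBABABBABBABABBABABBABBABABBAB
t=7: ABBABBABABBABBABABBABABBABBABABBABABBABBABABBABBABABBABABBABBABABBAB
t=8: BABABBABABBABBABABBABABBABBABABBABBABABBABABBABBABABBABBABABBABABBABBABABBABABBABBABABBABBABABBABABBABBABABBAB
t=9: ABBABBABABBABBABABBABABBABBABABBABBABABBABABBABBABABBABABB…BABBABABBABABBABBABABBABABBABBABABBABBABABBABABBABBABABBAB  (len 178)
t=10: BABABBABABBABBABABBABABBABBABABBABBABABBABABBABBABABBABABB…BABBABABBABABBABBABABBABABBABBABABBABBABABBABABBABBABABBAB  (len 288)
t=11: ABBABBABABBABBABABBABABBABBABABBABBABABBABABBABBABABBABABB…BABBABABBABABBABBABABBABABBABBABABBABBABABBABABBABBABABBAB  (len 466)
t=12: BABABBABABBABBABABBABABBABBABABBABBABABBABABBABBABABBABABB…BABBABABBABABBABBABABBABABBABBABABBABBABABBABABBABBABABBAB  (len 754)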